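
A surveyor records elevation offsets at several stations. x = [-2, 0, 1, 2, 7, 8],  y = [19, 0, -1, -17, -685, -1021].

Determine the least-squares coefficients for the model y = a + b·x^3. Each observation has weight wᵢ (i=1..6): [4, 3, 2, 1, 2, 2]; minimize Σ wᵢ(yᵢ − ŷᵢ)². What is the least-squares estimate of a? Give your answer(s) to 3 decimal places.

Entries of AᵀWA: Σwᵢ·1 = 14, Σwᵢ·x^3 = 1688, Σwᵢ·x^3·x^3 = 759908.
And Σwᵢ·y = -3355, Σwᵢ·x^3·y = -1516160.
Normal equations: [[14, 1688]; [1688, 759908]]·[a, b]ᵀ = [-3355, -1516160]ᵀ.
Eliminating b: 759908·(row 1) − 1688·(row 2) gives 7789368·a = 759908·(-3355) − 1688·(-1516160) = 9786740, so a = 2446685/1947342.
Then b = ((-1516160) − 1688·(2446685/1947342))/759908 = -1945375/973671.

a = 1.256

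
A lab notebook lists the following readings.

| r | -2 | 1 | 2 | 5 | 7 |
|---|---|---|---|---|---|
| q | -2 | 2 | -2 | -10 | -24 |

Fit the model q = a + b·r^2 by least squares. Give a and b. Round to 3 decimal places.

Setting ∂/∂a … = 0 gives: 5·a + 83·b = -36;  83·a + 3059·b = -1440.
Δ = 5·3059 − 83² = 8406.
a = ((-36)·3059 − 83·(-1440))/8406 = 522/467; b = (5·(-1440) − 83·(-36))/8406 = -234/467.

a = 1.118, b = -0.501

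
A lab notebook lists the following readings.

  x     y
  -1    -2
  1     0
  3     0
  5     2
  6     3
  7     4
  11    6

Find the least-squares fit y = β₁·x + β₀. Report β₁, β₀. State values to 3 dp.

β₁ = 0.675, β₀ = -1.227

Compute the Gram sums: Σx·x = 242, Σx = 32, Σ1 = 7.
For Aᵀy: Σx·y = 124, Σy = 13.
So AᵀA·[β₁, β₀]ᵀ = Aᵀy: [[242, 32]; [32, 7]]·[β₁, β₀]ᵀ = [124, 13]ᵀ.
Eliminating β₀: 7·(row 1) − 32·(row 2) gives 670·β₁ = 7·124 − 32·13 = 452, so β₁ = 226/335.
Then β₀ = (13 − 32·(226/335))/7 = -411/335.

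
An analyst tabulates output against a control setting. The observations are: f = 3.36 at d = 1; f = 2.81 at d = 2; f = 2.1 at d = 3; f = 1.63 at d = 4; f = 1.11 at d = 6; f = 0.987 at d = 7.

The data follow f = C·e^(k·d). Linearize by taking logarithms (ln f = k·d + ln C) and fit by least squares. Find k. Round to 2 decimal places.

Let Y = ln f. Fitting Y = k·d + ln C by least squares:
XᵀX = [[115.0000, 23.0000]; [23.0000, 6]], rhs = [7.9930, 3.5669]ᵀ  (here Σd = 23.0000, Σ(d)² = 115.0000, Σln f = 3.5669, Σd·ln f = 7.9930).
Solving (det = 161.0000): k = -0.21168, ln C = 1.40594.

k = -0.21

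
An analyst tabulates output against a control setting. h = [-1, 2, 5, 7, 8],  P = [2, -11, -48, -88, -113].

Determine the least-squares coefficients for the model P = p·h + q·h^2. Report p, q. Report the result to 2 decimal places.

The normal system MᵀM·[p, q]ᵀ = MᵀP is [[143, 987]; [987, 7139]]·[p, q]ᵀ = [-1784, -12786]ᵀ.
Eliminating q: 7139·(row 1) − 987·(row 2) gives 46708·p = 7139·(-1784) − 987·(-12786) = -116194, so p = -58097/23354.
Then q = ((-12786) − 987·(-58097/23354))/7139 = -33795/23354.

p = -2.49, q = -1.45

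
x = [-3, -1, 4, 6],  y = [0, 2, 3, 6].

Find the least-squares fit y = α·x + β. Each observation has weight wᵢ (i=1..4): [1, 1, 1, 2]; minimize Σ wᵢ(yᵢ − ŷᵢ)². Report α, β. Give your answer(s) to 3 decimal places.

Compute the Gram sums: Σwᵢ·x·x = 98, Σwᵢ·x = 12, Σwᵢ·1 = 5.
Moment sums: Σwᵢ·x·y = 82, Σwᵢ·y = 17.
Normal equations: [[98, 12]; [12, 5]]·[α, β]ᵀ = [82, 17]ᵀ.
Eliminating β: 5·(row 1) − 12·(row 2) gives 346·α = 5·82 − 12·17 = 206, so α = 103/173.
Then β = (17 − 12·(103/173))/5 = 341/173.

α = 0.595, β = 1.971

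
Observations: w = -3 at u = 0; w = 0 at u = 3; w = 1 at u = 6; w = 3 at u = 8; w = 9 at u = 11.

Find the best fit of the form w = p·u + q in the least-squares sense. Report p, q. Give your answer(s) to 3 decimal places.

With design matrix M, MᵀM = [[230, 28]; [28, 5]] and Mᵀw = [129, 10]ᵀ.
Eliminating q: 5·(row 1) − 28·(row 2) gives 366·p = 5·129 − 28·10 = 365, so p = 365/366.
Then q = (10 − 28·(365/366))/5 = -656/183.

p = 0.997, q = -3.585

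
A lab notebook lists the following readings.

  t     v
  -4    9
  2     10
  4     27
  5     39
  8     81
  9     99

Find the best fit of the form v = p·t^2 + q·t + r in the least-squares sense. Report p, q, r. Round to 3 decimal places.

The normal equations are: 11810·p + 1374·q + 206·r = 14794;  1374·p + 206·q + 24·r = 1826;  206·p + 24·q + 6·r = 265.
Inverting the 3×3 Gram matrix, [p, q, r]ᵀ = [5597/5962, 6151/2710, 42573/14905]ᵀ.

p = 0.939, q = 2.270, r = 2.856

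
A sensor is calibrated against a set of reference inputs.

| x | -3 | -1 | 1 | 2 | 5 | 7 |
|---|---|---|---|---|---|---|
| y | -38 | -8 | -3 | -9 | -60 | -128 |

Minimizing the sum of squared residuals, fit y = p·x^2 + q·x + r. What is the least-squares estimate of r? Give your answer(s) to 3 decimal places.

The normal equations are: 3125·p + 449·q + 89·r = -8161;  449·p + 89·q + 11·r = -1095;  89·p + 11·q + 6·r = -246.
Solving the 3×3 system (Gaussian elimination) gives p = -27107/9114, q = 557/186, r = -3604/1519.

r = -2.373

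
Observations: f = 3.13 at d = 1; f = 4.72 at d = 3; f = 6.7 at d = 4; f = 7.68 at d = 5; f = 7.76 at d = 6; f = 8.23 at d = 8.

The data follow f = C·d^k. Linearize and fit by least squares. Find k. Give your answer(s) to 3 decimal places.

k = 0.505

Taking logs, ln f = k·ln d + ln C, so regress ln f on ln d.
XᵀX = [[13.2535, 7.9655]; [7.9655, 6]], rhs = [15.6771, 10.7903]ᵀ  (here Σln d = 7.9655, Σ(ln d)² = 13.2535, Σln f = 10.7903, Σln d·ln f = 15.6771).
Slope k = (n·Σln d·ln f − Σln d·Σln f)/(n·Σ(ln d)² − (Σln d)²) = (6·15.6771 − 7.9655·10.7903)/16.0713 = 0.50471; ln C = (Σln f − k·Σln d)/n = 1.12834.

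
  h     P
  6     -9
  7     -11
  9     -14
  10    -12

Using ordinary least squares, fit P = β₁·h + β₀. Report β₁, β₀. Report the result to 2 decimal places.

β₁ = -0.90, β₀ = -4.30

From the data, Σh·h = 266, Σh = 32, Σ1 = 4.
Moment sums: Σh·P = -377, ΣP = -46.
Normal equations: [[266, 32]; [32, 4]]·[β₁, β₀]ᵀ = [-377, -46]ᵀ.
Determinant 266·4 − 32² = 40.
β₁ = ((-377)·4 − 32·(-46))/40 = -9/10; β₀ = (266·(-46) − 32·(-377))/40 = -43/10.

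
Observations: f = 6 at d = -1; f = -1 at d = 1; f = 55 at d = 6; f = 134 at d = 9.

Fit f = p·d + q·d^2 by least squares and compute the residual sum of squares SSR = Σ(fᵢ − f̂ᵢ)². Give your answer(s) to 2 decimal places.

SSR = 2.44

Entries of AᵀA: Σd·d = 119, Σd·d^2 = 945, Σd^2·d^2 = 7859.
And Σd·f = 1529, Σd^2·f = 12839.
So AᵀA·[p, q]ᵀ = Aᵀf: [[119, 945]; [945, 7859]]·[p, q]ᵀ = [1529, 12839]ᵀ.
Eliminating q: 7859·(row 1) − 945·(row 2) gives 42196·p = 7859·1529 − 945·12839 = -116444, so p = -29111/10549.
Then q = (12839 − 945·(-29111/10549))/7859 = 2962/1507.
Residuals: 13449/10549, -2172/10549, 767/959, -3889/10549; SSR = 25775/10549.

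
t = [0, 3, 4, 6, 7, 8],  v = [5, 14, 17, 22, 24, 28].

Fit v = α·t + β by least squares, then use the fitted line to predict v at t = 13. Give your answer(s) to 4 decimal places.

From the data, Σt·t = 174, Σt = 28, Σ1 = 6.
Moment sums: Σt·v = 634, Σv = 110.
So XᵀX·[α, β]ᵀ = Xᵀv: [[174, 28]; [28, 6]]·[α, β]ᵀ = [634, 110]ᵀ.
det = 174·6 − 28² = 260.
α = (634·6 − 28·110)/260 = 181/65; β = (174·110 − 28·634)/260 = 347/65.
At t = 13: v̂ = (181/65)·(13) + (347/65)·(1) = 540/13.

v̂ = 41.5385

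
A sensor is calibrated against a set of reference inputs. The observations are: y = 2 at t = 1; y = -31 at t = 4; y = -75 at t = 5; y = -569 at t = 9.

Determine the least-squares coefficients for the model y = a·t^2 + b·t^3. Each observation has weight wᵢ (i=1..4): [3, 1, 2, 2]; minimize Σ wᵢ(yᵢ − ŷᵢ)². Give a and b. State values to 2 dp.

The normal system AᵀWA·[a, b]ᵀ = AᵀWy is [[14631, 125375]; [125375, 1098231]]·[a, b]ᵀ = [-96418, -850330]ᵀ.
det = 14631·1098231 − 125375² = 349327136.
a = ((-96418)·1098231 − 125375·(-850330))/349327136 = 90110899/43665892; b = (14631·(-850330) − 125375·(-96418))/349327136 = -44096435/43665892.

a = 2.06, b = -1.01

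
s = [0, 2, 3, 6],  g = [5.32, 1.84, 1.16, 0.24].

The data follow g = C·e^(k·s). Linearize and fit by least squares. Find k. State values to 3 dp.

k = -0.515

Let Y = ln g. Fitting Y = k·s + ln C by least squares:
XᵀX = [[49.0000, 11.0000]; [11.0000, 4]], rhs = [-6.8979, 1.0025]ᵀ  (here Σs = 11.0000, Σ(s)² = 49.0000, Σln g = 1.0025, Σs·ln g = -6.8979).
Solving (det = 75.0000): k = -0.51493, ln C = 1.66669.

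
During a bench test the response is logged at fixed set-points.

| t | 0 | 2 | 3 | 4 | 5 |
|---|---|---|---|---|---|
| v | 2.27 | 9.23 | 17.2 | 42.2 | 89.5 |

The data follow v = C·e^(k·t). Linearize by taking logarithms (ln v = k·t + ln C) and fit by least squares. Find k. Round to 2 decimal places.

k = 0.73

With ln vᵢ as the transformed response and tᵢ as the regressor:
AᵀA = [[54.0000, 14.0000]; [14.0000, 5]], rhs = [50.4205, 14.1238]ᵀ  (here Σt = 14.0000, Σ(t)² = 54.0000, Σln v = 14.1238, Σt·ln v = 50.4205).
Δ = 54.0000·5 − (14.0000)² = 74.0000; k = (50.4205·5 − 14.0000·14.1238)/74.0000 = 0.73472, ln C = (54.0000·14.1238 − 14.0000·50.4205)/74.0000 = 0.76754.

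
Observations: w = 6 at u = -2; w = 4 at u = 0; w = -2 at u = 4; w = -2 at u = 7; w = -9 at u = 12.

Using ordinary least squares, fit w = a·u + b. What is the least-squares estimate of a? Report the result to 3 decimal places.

a = -1.037

From the data, Σu·u = 213, Σu = 21, Σ1 = 5.
For Mᵀw: Σu·w = -142, Σw = -3.
So MᵀM·[a, b]ᵀ = Mᵀw: [[213, 21]; [21, 5]]·[a, b]ᵀ = [-142, -3]ᵀ.
det = 213·5 − 21² = 624.
a = ((-142)·5 − 21·(-3))/624 = -647/624; b = (213·(-3) − 21·(-142))/624 = 781/208.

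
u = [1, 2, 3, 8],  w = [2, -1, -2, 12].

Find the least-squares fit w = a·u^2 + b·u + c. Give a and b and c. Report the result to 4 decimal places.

a = 0.6919, b = -4.7849, c = 6.0058

The normal equations are: 4194·a + 548·b + 78·c = 748;  548·a + 78·b + 14·c = 90;  78·a + 14·b + 4·c = 11.
(Σu^2·u^2 = 4194, Σu^2·u = 548, Σu^2 = 78, Σu·u = 78, Σu = 14, Σ1 = 4, Σu^2·w = 748, Σu·w = 90, Σw = 11.)
Inverting the 3×3 Gram matrix, [a, b, c]ᵀ = [119/172, -823/172, 1033/172]ᵀ.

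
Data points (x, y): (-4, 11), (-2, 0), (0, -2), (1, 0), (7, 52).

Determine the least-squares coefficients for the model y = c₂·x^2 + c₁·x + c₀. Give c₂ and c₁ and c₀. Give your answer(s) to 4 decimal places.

Normal-equation sums: Σx^2·x^2 = 2674, Σx^2·x = 272, Σx^2 = 70, Σx·x = 70, Σx = 2, Σ1 = 5.
Moment sums: Σx^2·y = 2724, Σx·y = 320, Σy = 61.
So AᵀA·[c₂, c₁, c₀]ᵀ = Aᵀy: [[2674, 272, 70]; [272, 70, 2]; [70, 2, 5]]·[c₂, c₁, c₀]ᵀ = [2724, 320, 61]ᵀ.
Row-reducing yields c₂ = 71597/72111, c₁ = 55583/72111, c₀ = -48279/24037.

c₂ = 0.9929, c₁ = 0.7708, c₀ = -2.0085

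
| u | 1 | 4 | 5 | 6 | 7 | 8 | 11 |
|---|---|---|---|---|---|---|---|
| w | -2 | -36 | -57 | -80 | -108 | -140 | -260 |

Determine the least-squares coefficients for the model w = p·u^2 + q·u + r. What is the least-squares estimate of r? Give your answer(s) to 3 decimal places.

Forming XᵀX = [[23316, 2592, 312]; [2592, 312, 42]; [312, 42, 7]] and Xᵀw = [-50595, -5647, -683]ᵀ gives XᵀX·[p, q, r]ᵀ = Xᵀw.
Inverting the 3×3 Gram matrix, [p, q, r]ᵀ = [-3651/1796, -38321/26940, 7051/4490]ᵀ.

r = 1.570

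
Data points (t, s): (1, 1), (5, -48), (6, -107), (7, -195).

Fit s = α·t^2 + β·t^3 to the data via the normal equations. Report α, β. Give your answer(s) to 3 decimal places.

From the data, Σt^2·t^2 = 4323, Σt^2·t^3 = 27709, Σt^3·t^3 = 179931.
And Σt^2·s = -14606, Σt^3·s = -95996.
So XᵀX·[α, β]ᵀ = Xᵀs: [[4323, 27709]; [27709, 179931]]·[α, β]ᵀ = [-14606, -95996]ᵀ.
Determinant 4323·179931 − 27709² = 10053032.
α = ((-14606)·179931 − 27709·(-95996))/10053032 = 15940489/5026516; β = (4323·(-95996) − 27709·(-14606))/10053032 = -466957/456956.

α = 3.171, β = -1.022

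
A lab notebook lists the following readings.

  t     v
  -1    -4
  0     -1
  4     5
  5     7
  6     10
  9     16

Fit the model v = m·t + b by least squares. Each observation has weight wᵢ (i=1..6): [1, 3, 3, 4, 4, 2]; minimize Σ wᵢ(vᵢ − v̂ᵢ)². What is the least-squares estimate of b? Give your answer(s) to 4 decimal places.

Sums needed: Σwᵢ·t·t = 455, Σwᵢ·t = 73, Σwᵢ·1 = 17.
Right-hand side: Σwᵢ·t·v = 732, Σwᵢ·v = 108.
So AᵀWA·[m, b]ᵀ = AᵀWv: [[455, 73]; [73, 17]]·[m, b]ᵀ = [732, 108]ᵀ.
Δ = 455·17 − 73² = 2406.
m = (732·17 − 73·108)/2406 = 760/401; b = (455·108 − 73·732)/2406 = -716/401.

b = -1.7855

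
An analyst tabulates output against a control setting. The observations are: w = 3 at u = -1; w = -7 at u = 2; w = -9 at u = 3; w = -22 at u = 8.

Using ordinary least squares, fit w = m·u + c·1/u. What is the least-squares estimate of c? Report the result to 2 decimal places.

From the data, Σu·u = 78, Σu·1/u = 4, Σ1/u·1/u = 793/576.
Right-hand side: Σu·w = -220, Σ1/u·w = -49/4.
So AᵀA·[m, c]ᵀ = Aᵀw: [[78, 4]; [4, 793/576]]·[m, c]ᵀ = [-220, -49/4]ᵀ.
det = 78·(793/576) − 4² = 8773/96.
m = ((-220)·(793/576) − 4·(-49/4))/(8773/96) = -73118/26319; c = (78·(-49/4) − 4·(-220))/(8773/96) = -7248/8773.

c = -0.83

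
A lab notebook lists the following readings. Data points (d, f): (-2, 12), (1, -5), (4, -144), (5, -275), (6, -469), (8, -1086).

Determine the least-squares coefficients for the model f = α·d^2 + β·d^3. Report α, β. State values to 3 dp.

α = -1.089, β = -1.985

Normal-equation sums: Σd^2·d^2 = 6290, Σd^2·d^3 = 44662, Σd^3·d^3 = 328586.
Right-hand side: Σd^2·f = -95524, Σd^3·f = -701028.
MᵀM·[α, β]ᵀ = Mᵀf becomes [[6290, 44662]; [44662, 328586]]·[α, β]ᵀ = [-95524, -701028]ᵀ.
Δ = 6290·328586 − 44662² = 72111696.
α = ((-95524)·328586 − 44662·(-701028))/72111696 = -4908533/4506981; β = (6290·(-701028) − 44662·(-95524))/72111696 = -8948327/4506981.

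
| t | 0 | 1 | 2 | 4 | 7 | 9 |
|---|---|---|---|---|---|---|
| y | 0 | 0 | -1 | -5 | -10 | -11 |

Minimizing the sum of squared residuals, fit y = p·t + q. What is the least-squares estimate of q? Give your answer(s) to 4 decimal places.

q = 0.8382

From the data, Σt·t = 151, Σt = 23, Σ1 = 6.
Right-hand side: Σt·y = -191, Σy = -27.
Eliminating q: 6·(row 1) − 23·(row 2) gives 377·p = 6·(-191) − 23·(-27) = -525, so p = -525/377.
Then q = ((-27) − 23·(-525/377))/6 = 316/377.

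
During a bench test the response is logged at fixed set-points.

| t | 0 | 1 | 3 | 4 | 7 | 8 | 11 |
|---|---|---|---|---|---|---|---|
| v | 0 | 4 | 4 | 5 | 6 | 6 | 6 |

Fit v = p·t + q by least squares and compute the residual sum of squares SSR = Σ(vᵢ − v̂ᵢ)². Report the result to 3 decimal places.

SSR = 9.620

From the data, Σt·t = 260, Σt = 34, Σ1 = 7.
For Aᵀv: Σt·v = 192, Σv = 31.
AᵀA·[p, q]ᵀ = Aᵀv becomes [[260, 34]; [34, 7]]·[p, q]ᵀ = [192, 31]ᵀ.
det = 260·7 − 34² = 664.
p = (192·7 − 34·31)/664 = 145/332; q = (260·31 − 34·192)/664 = 383/166.
Residuals: -383/166, 417/332, 127/332, 157/166, 211/332, 33/166, -369/332; SSR = 1597/166.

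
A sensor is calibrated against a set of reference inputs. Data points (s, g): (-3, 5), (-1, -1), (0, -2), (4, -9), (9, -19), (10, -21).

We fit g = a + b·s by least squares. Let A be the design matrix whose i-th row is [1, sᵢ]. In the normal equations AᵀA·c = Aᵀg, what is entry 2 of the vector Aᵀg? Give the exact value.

-431

Entry 2 ↔ basis s, so (Aᵀg)_{2} = Σᵢ (s)·gᵢ = (-3)·(5) + (-1)·(-1) + (0)·(-2) + (4)·(-9) + (9)·(-19) + (10)·(-21) = -431.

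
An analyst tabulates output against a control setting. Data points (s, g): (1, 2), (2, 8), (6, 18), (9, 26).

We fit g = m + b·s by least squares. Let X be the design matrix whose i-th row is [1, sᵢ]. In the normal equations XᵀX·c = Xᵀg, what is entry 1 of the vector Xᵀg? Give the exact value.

Entry 1 ↔ basis 1, so (Xᵀg)_{1} = Σᵢ gᵢ = (1)·(2) + (1)·(8) + (1)·(18) + (1)·(26) = 54.

54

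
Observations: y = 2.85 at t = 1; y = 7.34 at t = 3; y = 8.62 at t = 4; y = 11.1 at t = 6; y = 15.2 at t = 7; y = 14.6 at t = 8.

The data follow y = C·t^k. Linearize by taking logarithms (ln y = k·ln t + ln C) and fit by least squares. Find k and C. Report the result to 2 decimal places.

Let Y = ln y. Fitting Y = k·ln t + ln C by least squares:
XᵀX = [[14.4498, 8.3020]; [8.3020, 6]], rhs = [20.3592, 13.0040]ᵀ  (here Σln t = 8.3020, Σ(ln t)² = 14.4498, Σln y = 13.0040, Σln t·ln y = 20.3592).
Solving (det = 17.7753): k = 0.79862, ln C = 1.06231, so C = exp(1.06231) = 2.89305.

k = 0.80, C = 2.89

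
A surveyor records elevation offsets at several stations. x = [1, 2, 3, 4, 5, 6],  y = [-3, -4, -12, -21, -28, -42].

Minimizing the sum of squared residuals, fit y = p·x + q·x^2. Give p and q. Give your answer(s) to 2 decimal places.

p = -0.81, q = -1.02

Normal-equation sums: Σx·x = 91, Σx·x^2 = 441, Σx^2·x^2 = 2275.
For Mᵀy: Σx·y = -523, Σx^2·y = -2675.
So MᵀM·[p, q]ᵀ = Mᵀy: [[91, 441]; [441, 2275]]·[p, q]ᵀ = [-523, -2675]ᵀ.
Eliminating q: 2275·(row 1) − 441·(row 2) gives 12544·p = 2275·(-523) − 441·(-2675) = -10150, so p = -725/896.
Then q = ((-2675) − 441·(-725/896))/2275 = -913/896.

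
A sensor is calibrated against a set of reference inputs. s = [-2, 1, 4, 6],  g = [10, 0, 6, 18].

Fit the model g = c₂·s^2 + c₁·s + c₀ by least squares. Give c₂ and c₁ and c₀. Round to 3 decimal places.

Forming MᵀM = [[1569, 273, 57]; [273, 57, 9]; [57, 9, 4]] and Mᵀg = [784, 112, 34]ᵀ gives MᵀM·[c₂, c₁, c₀]ᵀ = Mᵀg.
Inverting the 3×3 Gram matrix, [c₂, c₁, c₀]ᵀ = [326/381, -916/381, 218/127]ᵀ.

c₂ = 0.856, c₁ = -2.404, c₀ = 1.717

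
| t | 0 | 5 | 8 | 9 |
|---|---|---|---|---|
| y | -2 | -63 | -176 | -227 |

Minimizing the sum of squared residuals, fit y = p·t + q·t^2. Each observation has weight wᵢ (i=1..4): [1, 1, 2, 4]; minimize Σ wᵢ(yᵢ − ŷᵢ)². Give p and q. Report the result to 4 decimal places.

Forming MᵀWM = [[477, 4065]; [4065, 35061]] and MᵀWy = [-11303, -97651]ᵀ gives MᵀWM·[p, q]ᵀ = MᵀWy.
Eliminating q: 35061·(row 1) − 4065·(row 2) gives 199872·p = 35061·(-11303) − 4065·(-97651) = 656832, so p = 3421/1041.
Then q = ((-97651) − 4065·(3421/1041))/35061 = -3296/1041.

p = 3.2863, q = -3.1662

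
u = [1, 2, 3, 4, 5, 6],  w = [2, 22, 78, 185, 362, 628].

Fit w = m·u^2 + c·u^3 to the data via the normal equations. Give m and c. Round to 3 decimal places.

The normal equations are: 2275·m + 12201·c = 35410;  12201·m + 67171·c = 195022.
(Σu^2·u^2 = 2275, Σu^2·u^3 = 12201, Σu^3·u^3 = 67171, Σu^2·w = 35410, Σu^3·w = 195022.)
det = 2275·67171 − 12201² = 3949624.
m = (35410·67171 − 12201·195022)/3949624 = -117289/493703; c = (2275·195022 − 12201·35410)/3949624 = 207815/70529.

m = -0.238, c = 2.947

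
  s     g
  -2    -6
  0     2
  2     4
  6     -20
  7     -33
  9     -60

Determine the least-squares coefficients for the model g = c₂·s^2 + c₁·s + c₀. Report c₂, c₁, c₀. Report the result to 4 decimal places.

c₂ = -1.0424, c₁ = 2.3669, c₀ = 2.7184

From the data, Σs^2·s^2 = 10290, Σs^2·s = 1288, Σs^2 = 174, Σs·s = 174, Σs = 22, Σ1 = 6.
And Σs^2·g = -7205, Σs·g = -871, Σg = -113.
Inverting the 3×3 Gram matrix, [c₂, c₁, c₀]ᵀ = [-3489/3347, 7922/3347, 18197/6694]ᵀ.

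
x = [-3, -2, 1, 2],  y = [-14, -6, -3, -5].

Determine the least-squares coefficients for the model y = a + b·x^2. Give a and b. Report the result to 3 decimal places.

a = -0.591, b = -1.424

Entries of MᵀM: Σ1 = 4, Σx^2 = 18, Σx^2·x^2 = 114.
Right-hand side: Σy = -28, Σx^2·y = -173.
MᵀM·[a, b]ᵀ = Mᵀy becomes [[4, 18]; [18, 114]]·[a, b]ᵀ = [-28, -173]ᵀ.
det = 4·114 − 18² = 132.
a = ((-28)·114 − 18·(-173))/132 = -13/22; b = (4·(-173) − 18·(-28))/132 = -47/33.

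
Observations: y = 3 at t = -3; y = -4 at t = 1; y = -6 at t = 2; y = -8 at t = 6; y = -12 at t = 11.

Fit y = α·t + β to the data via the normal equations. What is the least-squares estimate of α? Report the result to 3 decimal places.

Entries of AᵀA: Σt·t = 171, Σt = 17, Σ1 = 5.
For Aᵀy: Σt·y = -205, Σy = -27.
Normal equations: [[171, 17]; [17, 5]]·[α, β]ᵀ = [-205, -27]ᵀ.
det = 171·5 − 17² = 566.
α = ((-205)·5 − 17·(-27))/566 = -1; β = (171·(-27) − 17·(-205))/566 = -2.

α = -1.000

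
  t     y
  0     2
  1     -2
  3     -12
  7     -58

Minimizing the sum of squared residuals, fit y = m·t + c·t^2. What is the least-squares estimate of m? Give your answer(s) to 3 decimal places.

m = -0.820

Sums needed: Σt·t = 59, Σt·t^2 = 371, Σt^2·t^2 = 2483.
And Σt·y = -444, Σt^2·y = -2952.
AᵀA·[m, c]ᵀ = Aᵀy becomes [[59, 371]; [371, 2483]]·[m, c]ᵀ = [-444, -2952]ᵀ.
Δ = 59·2483 − 371² = 8856.
m = ((-444)·2483 − 371·(-2952))/8856 = -605/738; c = (59·(-2952) − 371·(-444))/8856 = -787/738.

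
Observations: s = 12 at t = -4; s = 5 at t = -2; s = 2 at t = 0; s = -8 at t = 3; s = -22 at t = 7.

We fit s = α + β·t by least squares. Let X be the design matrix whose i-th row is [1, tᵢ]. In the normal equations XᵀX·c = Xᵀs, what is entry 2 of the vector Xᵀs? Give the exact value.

-236

Entry 2 ↔ basis t, so (Xᵀs)_{2} = Σᵢ (t)·sᵢ = (-4)·(12) + (-2)·(5) + (0)·(2) + (3)·(-8) + (7)·(-22) = -236.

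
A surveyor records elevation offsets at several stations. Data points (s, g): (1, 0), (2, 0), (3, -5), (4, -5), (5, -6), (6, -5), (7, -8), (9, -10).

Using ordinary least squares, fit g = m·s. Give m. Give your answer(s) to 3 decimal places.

m = -1.090

From the data, Σs·s = 221.
And Σs·g = -241.
So AᵀA·[m]ᵀ = Aᵀg: [[221]]·[m]ᵀ = [-241]ᵀ.
Hence m = -241 / 221 ≈ -1.0905.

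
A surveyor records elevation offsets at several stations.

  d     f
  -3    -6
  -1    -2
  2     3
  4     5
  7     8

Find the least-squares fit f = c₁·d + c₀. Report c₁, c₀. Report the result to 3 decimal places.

AᵀA·[c₁, c₀]ᵀ = Aᵀf reads: 79·c₁ + 9·c₀ = 102;  9·c₁ + 5·c₀ = 8.
det = 79·5 − 9² = 314.
c₁ = (102·5 − 9·8)/314 = 219/157; c₀ = (79·8 − 9·102)/314 = -143/157.

c₁ = 1.395, c₀ = -0.911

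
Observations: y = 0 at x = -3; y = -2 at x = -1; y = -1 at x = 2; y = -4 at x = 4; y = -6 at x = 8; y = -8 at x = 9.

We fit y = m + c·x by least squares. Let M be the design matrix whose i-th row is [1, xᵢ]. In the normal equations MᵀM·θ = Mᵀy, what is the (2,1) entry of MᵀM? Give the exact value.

Row 2 ↔ basis x, column 1 ↔ basis 1, so (MᵀM)_{2,1} = Σᵢ x = (-3)·(1) + (-1)·(1) + (2)·(1) + (4)·(1) + (8)·(1) + (9)·(1) = 19.

19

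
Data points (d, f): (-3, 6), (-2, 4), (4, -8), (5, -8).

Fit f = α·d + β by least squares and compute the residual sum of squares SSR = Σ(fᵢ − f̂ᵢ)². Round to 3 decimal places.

Entries of AᵀA: Σd·d = 54, Σd = 4, Σ1 = 4.
Right-hand side: Σd·f = -98, Σf = -6.
AᵀA·[α, β]ᵀ = Aᵀf becomes [[54, 4]; [4, 4]]·[α, β]ᵀ = [-98, -6]ᵀ.
Determinant 54·4 − 4² = 200.
α = ((-98)·4 − 4·(-6))/200 = -46/25; β = (54·(-6) − 4·(-98))/200 = 17/50.
Residuals: 7/50, -1/50, -49/50, 43/50; SSR = 43/25.

SSR = 1.720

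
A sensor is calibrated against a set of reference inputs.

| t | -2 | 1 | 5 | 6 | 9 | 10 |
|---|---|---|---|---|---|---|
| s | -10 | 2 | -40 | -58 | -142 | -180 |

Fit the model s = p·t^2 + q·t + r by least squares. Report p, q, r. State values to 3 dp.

p = -1.999, q = 1.891, r = 1.814

The normal system MᵀM·[p, q, r]ᵀ = Mᵀs is [[18499, 2063, 247]; [2063, 247, 29]; [247, 29, 6]]·[p, q, r]ᵀ = [-32628, -3604, -428]ᵀ.
Inverting the 3×3 Gram matrix, [p, q, r]ᵀ = [-1739/870, 329/174, 263/145]ᵀ.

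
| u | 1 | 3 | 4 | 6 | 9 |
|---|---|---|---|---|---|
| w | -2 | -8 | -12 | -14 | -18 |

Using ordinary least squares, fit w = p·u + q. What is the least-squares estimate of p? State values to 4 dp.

p = -1.9247

The normal equations are: 143·p + 23·q = -320;  23·p + 5·q = -54.
Δ = 143·5 − 23² = 186.
p = ((-320)·5 − 23·(-54))/186 = -179/93; q = (143·(-54) − 23·(-320))/186 = -181/93.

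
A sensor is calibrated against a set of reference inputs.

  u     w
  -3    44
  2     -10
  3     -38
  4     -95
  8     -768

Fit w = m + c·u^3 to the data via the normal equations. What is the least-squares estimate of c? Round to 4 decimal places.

With design matrix M, MᵀM = [[5, 584]; [584, 267762]] and Mᵀw = [-867, -401590]ᵀ.
Eliminating c: 267762·(row 1) − 584·(row 2) gives 997754·m = 267762·(-867) − 584·(-401590) = 2378906, so m = 1189453/498877.
Then c = ((-401590) − 584·(1189453/498877))/267762 = -750811/498877.

c = -1.5050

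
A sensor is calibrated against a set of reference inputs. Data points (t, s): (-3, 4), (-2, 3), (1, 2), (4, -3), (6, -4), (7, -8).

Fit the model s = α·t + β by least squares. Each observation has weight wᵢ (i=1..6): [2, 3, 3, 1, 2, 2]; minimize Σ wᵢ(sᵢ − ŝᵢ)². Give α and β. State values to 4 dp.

Compute the Gram sums: Σwᵢ·t·t = 219, Σwᵢ·t = 21, Σwᵢ·1 = 13.
Moment sums: Σwᵢ·t·s = -208, Σwᵢ·s = -4.
MᵀWM·[α, β]ᵀ = MᵀWs becomes [[219, 21]; [21, 13]]·[α, β]ᵀ = [-208, -4]ᵀ.
det = 219·13 − 21² = 2406.
α = ((-208)·13 − 21·(-4))/2406 = -1310/1203; β = (219·(-4) − 21·(-208))/2406 = 582/401.

α = -1.0889, β = 1.4514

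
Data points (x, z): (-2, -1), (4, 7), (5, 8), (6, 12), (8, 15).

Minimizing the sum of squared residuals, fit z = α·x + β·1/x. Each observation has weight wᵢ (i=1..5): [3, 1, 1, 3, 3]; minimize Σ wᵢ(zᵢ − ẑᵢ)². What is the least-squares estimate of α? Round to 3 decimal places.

α = 2.025

Setting ∂/∂α … = 0 gives: 353·α + 11·β = 650;  11·α + (4717/4800)·β = 659/40.
(Σwᵢ·x·x = 353, Σwᵢ·x·1/x = 11, Σwᵢ·1/x·1/x = 4717/4800, Σwᵢ·x·z = 650, Σwᵢ·1/x·z = 659/40.)
Eliminating β: (4717/4800)·(row 1) − 11·(row 2) gives (1084301/4800)·α = (4717/4800)·650 − 11·(659/40) = 219617/480, so α = 2196170/1084301.
Then β = ((659/40) − 11·(2196170/1084301))/(4717/4800) = -6404760/1084301.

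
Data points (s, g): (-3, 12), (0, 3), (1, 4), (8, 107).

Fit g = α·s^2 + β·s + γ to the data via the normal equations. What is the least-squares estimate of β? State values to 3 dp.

Sums needed: Σs^2·s^2 = 4178, Σs^2·s = 486, Σs^2 = 74, Σs·s = 74, Σs = 6, Σ1 = 4.
For Xᵀg: Σs^2·g = 6960, Σs·g = 824, Σg = 126.
So XᵀX·[α, β, γ]ᵀ = Xᵀg: [[4178, 486, 74]; [486, 74, 6]; [74, 6, 4]]·[α, β, γ]ᵀ = [6960, 824, 126]ᵀ.
Row-reducing yields α = 1569/1049, β = 1196/1049, γ = 2223/1049.

β = 1.140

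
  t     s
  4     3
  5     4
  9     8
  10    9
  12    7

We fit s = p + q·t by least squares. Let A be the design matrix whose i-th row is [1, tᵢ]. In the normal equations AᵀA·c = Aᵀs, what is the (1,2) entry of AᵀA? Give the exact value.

Row 1 ↔ basis 1, column 2 ↔ basis t, so (AᵀA)_{1,2} = Σᵢ t = (1)·(4) + (1)·(5) + (1)·(9) + (1)·(10) + (1)·(12) = 40.

40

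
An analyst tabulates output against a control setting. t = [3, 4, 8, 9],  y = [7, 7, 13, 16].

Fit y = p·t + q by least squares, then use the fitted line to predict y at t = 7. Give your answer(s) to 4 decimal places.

Normal-equation sums: Σt·t = 170, Σt = 24, Σ1 = 4.
For Xᵀy: Σt·y = 297, Σy = 43.
Eliminating q: 4·(row 1) − 24·(row 2) gives 104·p = 4·297 − 24·43 = 156, so p = 3/2.
Then q = (43 − 24·(3/2))/4 = 7/4.
At t = 7: ŷ = (3/2)·(7) + (7/4)·(1) = 49/4.

ŷ = 12.2500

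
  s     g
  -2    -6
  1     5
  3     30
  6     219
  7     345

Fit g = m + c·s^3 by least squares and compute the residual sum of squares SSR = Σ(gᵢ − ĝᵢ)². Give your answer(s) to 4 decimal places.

Normal-equation sums: Σ1 = 5, Σs^3 = 579, Σs^3·s^3 = 165099.
Right-hand side: Σg = 593, Σs^3·g = 166502.
Eliminating c: 165099·(row 1) − 579·(row 2) gives 490254·m = 165099·593 − 579·166502 = 1499049, so m = 499683/163418.
Then c = (166502 − 579·(499683/163418))/165099 = 489163/490254.
Residuals: -527269/490254, 231529/245127, 195/81709, 69123/163418, -72164/245127; SSR = 1134655/490254.

SSR = 2.3144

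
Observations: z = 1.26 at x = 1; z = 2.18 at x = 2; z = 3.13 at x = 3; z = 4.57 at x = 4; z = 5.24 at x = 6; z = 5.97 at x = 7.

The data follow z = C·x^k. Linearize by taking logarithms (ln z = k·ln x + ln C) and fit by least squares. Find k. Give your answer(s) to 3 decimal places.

Linearized form: ln z = k·ln x + ln C. From the 6 transformed points,
XᵀX = [[10.6062, 6.9157]; [6.9157, 6]], rhs = [10.3448, 7.1141]ᵀ  (here Σln x = 6.9157, Σ(ln x)² = 10.6062, Σln z = 7.1141, Σln x·ln z = 10.3448).
Δ = 10.6062·6 − (6.9157)² = 15.8099; k = (10.3448·6 − 6.9157·7.1141)/15.8099 = 0.81405, ln C = (10.6062·7.1141 − 6.9157·10.3448)/15.8099 = 0.24738.

k = 0.814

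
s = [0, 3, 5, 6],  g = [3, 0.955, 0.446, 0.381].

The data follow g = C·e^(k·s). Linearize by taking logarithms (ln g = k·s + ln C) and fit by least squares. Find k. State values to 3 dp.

Let Y = ln g. Fitting Y = k·s + ln C by least squares:
Σs = 14.0000, Σ(s)² = 70.0000, Σln g = -0.7198, Σs·ln g = -9.9650.
Equations: 70.0000·k + 14.0000·ln C = -9.9650;  14.0000·k + 4·ln C = -0.7198.
Δ = 70.0000·4 − (14.0000)² = 84.0000; k = (-9.9650·4 − 14.0000·-0.7198)/84.0000 = -0.35456, ln C = (70.0000·-0.7198 − 14.0000·-9.9650)/84.0000 = 1.06099.

k = -0.355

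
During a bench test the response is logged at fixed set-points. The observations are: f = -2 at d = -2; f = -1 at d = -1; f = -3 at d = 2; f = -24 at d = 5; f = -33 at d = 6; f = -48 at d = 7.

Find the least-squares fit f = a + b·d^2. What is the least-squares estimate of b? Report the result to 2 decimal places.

b = -0.98

MᵀM·[a, b]ᵀ = Mᵀf reads: 6·a + 119·b = -111;  119·a + 4355·b = -4161.
(Σ1 = 6, Σd^2 = 119, Σd^2·d^2 = 4355, Σf = -111, Σd^2·f = -4161.)
det = 6·4355 − 119² = 11969.
a = ((-111)·4355 − 119·(-4161))/11969 = 11754/11969; b = (6·(-4161) − 119·(-111))/11969 = -11757/11969.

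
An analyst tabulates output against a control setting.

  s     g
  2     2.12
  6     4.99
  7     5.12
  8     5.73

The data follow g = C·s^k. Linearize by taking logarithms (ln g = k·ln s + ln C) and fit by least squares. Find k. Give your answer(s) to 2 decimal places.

k = 0.72

With ln gᵢ as the transformed response and ln sᵢ as the regressor:
AᵀA = [[11.8015, 6.5103]; [6.5103, 4]], rhs = [10.2091, 5.7377]ᵀ  (here Σln s = 6.5103, Σ(ln s)² = 11.8015, Σln g = 5.7377, Σln s·ln g = 10.2091).
Solving (det = 4.8225): k = 0.72207, ln C = 0.25921.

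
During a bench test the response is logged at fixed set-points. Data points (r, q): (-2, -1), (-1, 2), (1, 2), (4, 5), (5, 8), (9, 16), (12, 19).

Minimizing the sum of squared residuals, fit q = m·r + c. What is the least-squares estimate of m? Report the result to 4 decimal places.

m = 1.4375

Setting ∂/∂m … = 0 gives: 272·m + 28·c = 434;  28·m + 7·c = 51.
Eliminating c: 7·(row 1) − 28·(row 2) gives 1120·m = 7·434 − 28·51 = 1610, so m = 23/16.
Then c = (51 − 28·(23/16))/7 = 43/28.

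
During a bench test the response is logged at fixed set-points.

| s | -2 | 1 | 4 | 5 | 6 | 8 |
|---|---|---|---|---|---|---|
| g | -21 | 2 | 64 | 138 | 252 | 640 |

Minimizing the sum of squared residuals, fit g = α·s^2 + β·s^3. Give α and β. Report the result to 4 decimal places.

α = -1.9951, β = 1.4996

From the data, Σs^2·s^2 = 6290, Σs^2·s^3 = 44662, Σs^3·s^3 = 328586.
For Aᵀg: Σs^2·g = 54424, Σs^3·g = 403628.
So AᵀA·[α, β]ᵀ = Aᵀg: [[6290, 44662]; [44662, 328586]]·[α, β]ᵀ = [54424, 403628]ᵀ.
Δ = 6290·328586 − 44662² = 72111696.
α = (54424·328586 − 44662·403628)/72111696 = -5994553/3004654; β = (6290·403628 − 44662·54424)/72111696 = 4505643/3004654.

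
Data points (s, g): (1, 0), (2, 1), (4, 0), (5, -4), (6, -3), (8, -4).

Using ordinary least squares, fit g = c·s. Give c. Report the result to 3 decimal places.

Forming XᵀX = [[146]] and Xᵀg = [-68]ᵀ gives XᵀX·[c]ᵀ = Xᵀg.
c = (-68)/146 = -0.465753.

c = -0.466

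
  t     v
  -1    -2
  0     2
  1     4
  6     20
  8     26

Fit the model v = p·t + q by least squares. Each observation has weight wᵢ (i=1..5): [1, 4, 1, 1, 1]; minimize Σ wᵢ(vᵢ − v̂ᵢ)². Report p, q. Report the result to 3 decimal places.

p = 3.045, q = 1.671

The normal equations are: 102·p + 14·q = 334;  14·p + 8·q = 56.
det = 102·8 − 14² = 620.
p = (334·8 − 14·56)/620 = 472/155; q = (102·56 − 14·334)/620 = 259/155.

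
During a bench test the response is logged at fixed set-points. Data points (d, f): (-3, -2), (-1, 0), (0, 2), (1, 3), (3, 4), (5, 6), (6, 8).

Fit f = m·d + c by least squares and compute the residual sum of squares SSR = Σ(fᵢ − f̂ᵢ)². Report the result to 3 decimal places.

The normal equations are: 81·m + 11·c = 99;  11·m + 7·c = 21.
(Σd·d = 81, Σd = 11, Σ1 = 7, Σd·f = 99, Σf = 21.)
det = 81·7 − 11² = 446.
m = (99·7 − 11·21)/446 = 231/223; c = (81·21 − 11·99)/446 = 306/223.
Residuals: -59/223, -75/223, 140/223, 132/223, -107/223, -123/223, 92/223; SSR = 364/223.

SSR = 1.632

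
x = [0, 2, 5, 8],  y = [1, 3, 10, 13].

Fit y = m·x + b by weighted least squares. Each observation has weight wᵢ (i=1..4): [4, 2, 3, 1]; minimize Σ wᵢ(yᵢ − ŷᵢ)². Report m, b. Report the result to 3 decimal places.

m = 1.659, b = 0.822

Compute the Gram sums: Σwᵢ·x·x = 147, Σwᵢ·x = 27, Σwᵢ·1 = 10.
For MᵀWy: Σwᵢ·x·y = 266, Σwᵢ·y = 53.
det = 147·10 − 27² = 741.
m = (266·10 − 27·53)/741 = 1229/741; b = (147·53 − 27·266)/741 = 203/247.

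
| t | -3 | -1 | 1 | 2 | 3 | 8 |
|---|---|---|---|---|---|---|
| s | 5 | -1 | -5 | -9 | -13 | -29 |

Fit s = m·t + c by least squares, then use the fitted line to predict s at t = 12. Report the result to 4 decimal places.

With design matrix M, MᵀM = [[88, 10]; [10, 6]] and Mᵀs = [-308, -52]ᵀ.
Eliminating c: 6·(row 1) − 10·(row 2) gives 428·m = 6·(-308) − 10·(-52) = -1328, so m = -332/107.
Then c = ((-52) − 10·(-332/107))/6 = -374/107.
At t = 12: ŝ = (-332/107)·(12) + (-374/107)·(1) = -4358/107.

ŝ = -40.7290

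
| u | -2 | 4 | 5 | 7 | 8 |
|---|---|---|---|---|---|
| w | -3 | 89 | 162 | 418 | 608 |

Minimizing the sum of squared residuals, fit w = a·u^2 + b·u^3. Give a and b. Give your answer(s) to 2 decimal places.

a = 1.51, b = 1.00

The normal system AᵀA·[a, b]ᵀ = Aᵀw is [[7394, 53692]; [53692, 399578]]·[a, b]ᵀ = [64856, 480640]ᵀ.
Δ = 7394·399578 − 53692² = 71648868.
a = (64856·399578 − 53692·480640)/71648868 = 9042324/5970739; b = (7394·480640 − 53692·64856)/71648868 = 5966984/5970739.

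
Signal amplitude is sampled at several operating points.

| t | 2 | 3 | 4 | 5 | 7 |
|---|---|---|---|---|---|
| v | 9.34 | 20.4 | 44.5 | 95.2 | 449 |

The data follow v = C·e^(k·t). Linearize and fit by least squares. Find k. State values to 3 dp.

With ln vᵢ as the transformed response and tᵢ as the regressor:
Σt = 21.0000, Σ(t)² = 103.0000, Σln v = 19.7083, Σt·ln v = 94.2262.
Equations: 103.0000·k + 21.0000·ln C = 94.2262;  21.0000·k + 5·ln C = 19.7083.
Δ = 103.0000·5 − (21.0000)² = 74.0000; k = (94.2262·5 − 21.0000·19.7083)/74.0000 = 0.77373, ln C = (103.0000·19.7083 − 21.0000·94.2262)/74.0000 = 0.69199.

k = 0.774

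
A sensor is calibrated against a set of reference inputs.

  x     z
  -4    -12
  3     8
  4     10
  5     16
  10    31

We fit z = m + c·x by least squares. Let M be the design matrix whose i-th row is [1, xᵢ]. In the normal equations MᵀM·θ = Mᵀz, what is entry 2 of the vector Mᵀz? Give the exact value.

502

Entry 2 ↔ basis x, so (Mᵀz)_{2} = Σᵢ (x)·zᵢ = (-4)·(-12) + (3)·(8) + (4)·(10) + (5)·(16) + (10)·(31) = 502.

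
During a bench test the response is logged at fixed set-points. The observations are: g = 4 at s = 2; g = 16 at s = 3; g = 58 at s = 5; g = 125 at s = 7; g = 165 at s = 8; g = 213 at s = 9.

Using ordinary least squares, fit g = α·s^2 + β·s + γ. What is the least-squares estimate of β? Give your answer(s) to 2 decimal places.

β = -2.22

Normal-equation sums: Σs^2·s^2 = 13780, Σs^2·s = 1744, Σs^2 = 232, Σs·s = 232, Σs = 34, Σ1 = 6.
Moment sums: Σs^2·g = 35548, Σs·g = 4458, Σg = 581.
Inverting the 3×3 Gram matrix, [α, β, γ]ᵀ = [5297/1815, -8059/3630, -2077/605]ᵀ.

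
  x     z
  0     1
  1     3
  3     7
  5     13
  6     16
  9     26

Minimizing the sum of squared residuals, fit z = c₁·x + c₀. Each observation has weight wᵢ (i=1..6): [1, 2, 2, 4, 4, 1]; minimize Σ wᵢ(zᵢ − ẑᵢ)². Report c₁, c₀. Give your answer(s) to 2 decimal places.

c₁ = 2.72, c₀ = -0.23

Sums needed: Σwᵢ·x·x = 345, Σwᵢ·x = 61, Σwᵢ·1 = 14.
Moment sums: Σwᵢ·x·z = 926, Σwᵢ·z = 163.
Determinant 345·14 − 61² = 1109.
c₁ = (926·14 − 61·163)/1109 = 3021/1109; c₀ = (345·163 − 61·926)/1109 = -251/1109.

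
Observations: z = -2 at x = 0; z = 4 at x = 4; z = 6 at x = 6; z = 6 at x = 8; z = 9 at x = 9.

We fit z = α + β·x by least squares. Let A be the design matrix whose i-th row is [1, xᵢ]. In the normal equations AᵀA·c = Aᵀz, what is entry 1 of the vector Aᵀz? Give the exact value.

Entry 1 ↔ basis 1, so (Aᵀz)_{1} = Σᵢ zᵢ = (1)·(-2) + (1)·(4) + (1)·(6) + (1)·(6) + (1)·(9) = 23.

23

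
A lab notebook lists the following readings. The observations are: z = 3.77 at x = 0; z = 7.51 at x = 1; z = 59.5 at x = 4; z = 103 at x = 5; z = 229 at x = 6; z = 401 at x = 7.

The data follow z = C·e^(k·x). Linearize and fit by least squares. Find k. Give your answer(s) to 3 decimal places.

Let Y = ln z. Fitting Y = k·x + ln C by least squares:
Σx = 23.0000, Σ(x)² = 127.0000, Σln z = 23.4917, Σx·ln z = 116.0938.
Equations: 127.0000·k + 23.0000·ln C = 116.0938;  23.0000·k + 6·ln C = 23.4917.
Solving (det = 233.0000): k = 0.67062, ln C = 1.34458.

k = 0.671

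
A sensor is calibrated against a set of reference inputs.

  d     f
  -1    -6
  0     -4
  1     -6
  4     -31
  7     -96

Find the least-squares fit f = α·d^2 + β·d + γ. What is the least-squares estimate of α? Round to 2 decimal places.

Setting ∂/∂α … = 0 gives: 2659·α + 407·β + 67·γ = -5212;  407·α + 67·β + 11·γ = -796;  67·α + 11·β + 5·γ = -143.
(Σd^2·d^2 = 2659, Σd^2·d = 407, Σd^2 = 67, Σd·d = 67, Σd = 11, Σ1 = 5, Σd^2·f = -5212, Σd·f = -796, Σf = -143.)
Inverting the 3×3 Gram matrix, [α, β, γ]ᵀ = [-1547/768, 745/768, -479/128]ᵀ.

α = -2.01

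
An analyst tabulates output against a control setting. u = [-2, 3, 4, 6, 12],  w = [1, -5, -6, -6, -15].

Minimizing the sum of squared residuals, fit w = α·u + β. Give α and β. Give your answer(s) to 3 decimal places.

Normal-equation sums: Σu·u = 209, Σu = 23, Σ1 = 5.
And Σu·w = -257, Σw = -31.
Determinant 209·5 − 23² = 516.
α = ((-257)·5 − 23·(-31))/516 = -143/129; β = (209·(-31) − 23·(-257))/516 = -142/129.

α = -1.109, β = -1.101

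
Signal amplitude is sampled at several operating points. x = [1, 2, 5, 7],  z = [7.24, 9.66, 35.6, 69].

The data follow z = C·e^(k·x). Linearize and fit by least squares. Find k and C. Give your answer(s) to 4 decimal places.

k = 0.3874, C = 4.7625

With ln zᵢ as the transformed response and xᵢ as the regressor:
Σx = 15.0000, Σ(x)² = 79.0000, Σln z = 12.0541, Σx·ln z = 54.0161.
Normal system: [[79.0000, 15.0000]; [15.0000, 4]]·[k, ln C]ᵀ = [54.0161, 12.0541]ᵀ.
Slope k = (n·Σx·ln z − Σx·Σln z)/(n·Σ(x)² − (Σx)²) = (4·54.0161 − 15.0000·12.0541)/91.0000 = 0.38740; ln C = (Σln z − k·Σx)/n = 1.56077, so C = exp(1.56077) = 4.76249.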